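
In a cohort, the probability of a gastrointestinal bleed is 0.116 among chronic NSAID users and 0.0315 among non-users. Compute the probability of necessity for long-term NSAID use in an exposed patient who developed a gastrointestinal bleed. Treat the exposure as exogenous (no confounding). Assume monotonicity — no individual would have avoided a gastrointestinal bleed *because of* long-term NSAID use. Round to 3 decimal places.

PN ≈ 0.728

Let p₁ = 0.116, p₀ = 0.0315.
Under exogeneity and monotonicity, PN = (p₁ − p₀) / p₁.
PN = (0.116 − 0.0315) / 0.116 = 0.0845 / 0.116 ≈ 0.7284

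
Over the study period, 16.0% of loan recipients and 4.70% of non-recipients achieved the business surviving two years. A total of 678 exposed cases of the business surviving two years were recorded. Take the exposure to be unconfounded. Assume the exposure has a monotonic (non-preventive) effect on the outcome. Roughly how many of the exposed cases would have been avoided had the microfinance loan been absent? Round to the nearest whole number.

about 479 cases

p₁ = 0.16, p₀ = 0.047.
PN = (p₁ − p₀)/p₁ = (0.16 − 0.047) / 0.16 ≈ 0.70625.
Attributable cases ≈ PN × (exposed cases) = 0.70625 × 678 ≈ 478.84.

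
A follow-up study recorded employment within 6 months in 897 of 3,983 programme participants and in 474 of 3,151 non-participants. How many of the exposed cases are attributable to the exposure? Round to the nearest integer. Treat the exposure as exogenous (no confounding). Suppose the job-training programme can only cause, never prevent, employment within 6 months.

p₁ = P(outcome | exposed) = 897/3983 = 0.22521
p₀ = P(outcome | unexposed) = 474/3151 = 0.15043
PN = (p₁ − p₀)/p₁ = (0.22521 − 0.15043) / 0.22521 ≈ 0.33204.
Attributable cases ≈ PN × (exposed cases) = 0.33204 × 897 ≈ 297.84.

about 298 cases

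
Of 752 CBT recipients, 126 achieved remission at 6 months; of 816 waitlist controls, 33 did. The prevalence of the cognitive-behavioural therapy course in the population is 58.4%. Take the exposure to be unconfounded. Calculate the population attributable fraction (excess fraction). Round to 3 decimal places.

PAF ≈ 0.647

p₁ = P(outcome | exposed) = 126/752 = 0.16755
p₀ = P(outcome | unexposed) = 33/816 = 0.040441
Overall risk P(Y=1) = π·p₁ + (1−π)·p₀ = 0.584×0.16755 + 0.416×0.040441 = 0.11467.
Under exogeneity, PAF = [P(Y=1) − p₀] / P(Y=1).
PAF = (0.11467 − 0.040441) / 0.11467 ≈ 0.6473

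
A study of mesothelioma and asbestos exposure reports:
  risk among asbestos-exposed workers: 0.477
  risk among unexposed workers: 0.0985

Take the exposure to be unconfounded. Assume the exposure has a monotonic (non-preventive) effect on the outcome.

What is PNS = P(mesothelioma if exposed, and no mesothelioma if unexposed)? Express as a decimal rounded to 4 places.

PNS ≈ 0.3785

Let p₁ = 0.477, p₀ = 0.0985.
Under exogeneity and monotonicity, PNS = p₁ − p₀.
PNS = 0.477 − 0.0985 = 0.3785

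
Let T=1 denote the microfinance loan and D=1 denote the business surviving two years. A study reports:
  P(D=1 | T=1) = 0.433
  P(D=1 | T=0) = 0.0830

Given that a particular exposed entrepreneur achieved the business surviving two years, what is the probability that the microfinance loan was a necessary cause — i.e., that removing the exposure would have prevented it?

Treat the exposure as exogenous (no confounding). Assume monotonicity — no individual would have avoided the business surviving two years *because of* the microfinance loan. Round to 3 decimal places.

PN ≈ 0.808

Let p₁ = 0.433, p₀ = 0.083.
Under exogeneity and monotonicity, PN = (p₁ − p₀) / p₁.
PN = (0.433 − 0.083) / 0.433 = 0.35 / 0.433 ≈ 0.8083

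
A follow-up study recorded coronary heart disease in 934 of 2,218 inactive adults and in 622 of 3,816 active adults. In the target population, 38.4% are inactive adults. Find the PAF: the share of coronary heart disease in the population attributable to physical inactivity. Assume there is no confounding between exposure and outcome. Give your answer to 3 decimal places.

p₁ = P(outcome | exposed) = 934/2218 = 0.4211
p₀ = P(outcome | unexposed) = 622/3816 = 0.163
Overall risk P(Y=1) = π·p₁ + (1−π)·p₀ = 0.384×0.4211 + 0.616×0.163 = 0.26211.
Under exogeneity, PAF = [P(Y=1) − p₀] / P(Y=1).
PAF = (0.26211 − 0.163) / 0.26211 ≈ 0.3781

PAF ≈ 0.378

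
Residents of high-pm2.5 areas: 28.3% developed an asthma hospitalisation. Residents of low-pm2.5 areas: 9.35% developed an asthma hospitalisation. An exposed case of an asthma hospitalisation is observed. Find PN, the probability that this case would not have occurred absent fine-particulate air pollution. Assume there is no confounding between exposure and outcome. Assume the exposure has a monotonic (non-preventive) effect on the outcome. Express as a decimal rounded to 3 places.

p₁ = 0.283, p₀ = 0.0935.
Under exogeneity and monotonicity, PN = (p₁ − p₀) / p₁.
PN = (0.283 − 0.0935) / 0.283 = 0.1895 / 0.283 ≈ 0.6696

PN ≈ 0.670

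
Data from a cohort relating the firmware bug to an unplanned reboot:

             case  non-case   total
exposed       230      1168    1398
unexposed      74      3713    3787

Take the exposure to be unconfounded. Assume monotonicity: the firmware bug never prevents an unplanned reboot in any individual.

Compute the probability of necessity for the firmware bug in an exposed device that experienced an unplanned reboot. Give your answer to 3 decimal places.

PN ≈ 0.881

p₁ = P(outcome | exposed) = 230/1398 = 0.16452
p₀ = P(outcome | unexposed) = 74/3787 = 0.019541
Under exogeneity and monotonicity, PN = (p₁ − p₀)/p₁.
PN = (0.16452 − 0.019541) / 0.16452 ≈ 0.8812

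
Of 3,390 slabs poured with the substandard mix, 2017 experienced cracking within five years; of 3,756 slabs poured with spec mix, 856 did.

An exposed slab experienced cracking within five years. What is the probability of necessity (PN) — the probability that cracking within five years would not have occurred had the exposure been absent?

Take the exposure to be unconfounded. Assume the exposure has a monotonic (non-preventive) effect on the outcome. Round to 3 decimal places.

PN ≈ 0.617

p₁ = P(outcome | exposed) = 2017/3390 = 0.59499
p₀ = P(outcome | unexposed) = 856/3756 = 0.2279
Under exogeneity and monotonicity, PN = (p₁ − p₀) / p₁.
PN = (0.59499 − 0.2279) / 0.59499 = 0.36708 / 0.59499 ≈ 0.6170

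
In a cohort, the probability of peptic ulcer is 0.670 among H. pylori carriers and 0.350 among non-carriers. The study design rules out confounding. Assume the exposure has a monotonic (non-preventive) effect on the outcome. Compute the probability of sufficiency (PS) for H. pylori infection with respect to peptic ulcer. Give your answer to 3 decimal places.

PS ≈ 0.492

Let p₁ = 0.67, p₀ = 0.35.
Under exogeneity and monotonicity, PS = (p₁ − p₀) / (1 − p₀).
PS = (0.67 − 0.35) / (1 − 0.35) = 0.32 / 0.65 ≈ 0.4923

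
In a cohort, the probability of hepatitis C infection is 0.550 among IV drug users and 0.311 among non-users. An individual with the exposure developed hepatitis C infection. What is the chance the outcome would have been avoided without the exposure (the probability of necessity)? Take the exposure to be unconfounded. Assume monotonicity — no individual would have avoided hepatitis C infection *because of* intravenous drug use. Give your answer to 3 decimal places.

Let p₁ = 0.55, p₀ = 0.311.
Under exogeneity and monotonicity, PN = (p₁ − p₀) / p₁.
PN = (0.55 − 0.311) / 0.55 = 0.239 / 0.55 ≈ 0.4345

PN ≈ 0.435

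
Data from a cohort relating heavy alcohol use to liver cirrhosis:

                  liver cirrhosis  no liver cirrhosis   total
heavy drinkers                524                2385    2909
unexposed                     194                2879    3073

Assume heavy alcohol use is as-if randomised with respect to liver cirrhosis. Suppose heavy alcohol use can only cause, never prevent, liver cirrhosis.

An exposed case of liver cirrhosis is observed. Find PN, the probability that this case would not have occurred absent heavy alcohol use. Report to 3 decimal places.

p₁ = P(outcome | exposed) = 524/2909 = 0.18013
p₀ = P(outcome | unexposed) = 194/3073 = 0.06313
Under exogeneity and monotonicity, PN = (p₁ − p₀) / p₁.
PN = (0.18013 − 0.06313) / 0.18013 = 0.117 / 0.18013 ≈ 0.6495

PN ≈ 0.650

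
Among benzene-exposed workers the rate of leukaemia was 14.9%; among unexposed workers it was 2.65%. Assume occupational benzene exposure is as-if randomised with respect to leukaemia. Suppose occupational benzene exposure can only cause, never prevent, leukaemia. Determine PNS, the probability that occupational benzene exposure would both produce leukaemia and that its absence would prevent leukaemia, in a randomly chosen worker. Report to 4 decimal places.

PNS ≈ 0.1225

p₁ = 0.149, p₀ = 0.0265.
Under exogeneity and monotonicity, PNS = p₁ − p₀.
PNS = 0.149 − 0.0265 = 0.1225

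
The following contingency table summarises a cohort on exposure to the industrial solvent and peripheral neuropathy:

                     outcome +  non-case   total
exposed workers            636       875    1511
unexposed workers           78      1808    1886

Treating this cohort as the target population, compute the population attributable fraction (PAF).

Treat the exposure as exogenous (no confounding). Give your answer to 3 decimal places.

PAF ≈ 0.803

p₁ = P(outcome | exposed) = 636/1511 = 0.42091
p₀ = P(outcome | unexposed) = 78/1886 = 0.041357
Exposure prevalence π = 1511/3397 = 0.4448; overall risk P(Y=1) = 0.21019.
Under exogeneity, PAF = [P(Y=1) − p₀]/P(Y=1).
PAF = (0.21019 − 0.041357) / 0.21019 ≈ 0.8032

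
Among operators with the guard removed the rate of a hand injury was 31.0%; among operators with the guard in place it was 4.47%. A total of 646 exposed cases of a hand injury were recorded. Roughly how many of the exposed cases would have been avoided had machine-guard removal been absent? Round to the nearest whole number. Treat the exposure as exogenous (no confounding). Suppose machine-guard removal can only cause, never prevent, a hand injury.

p₁ = 0.31, p₀ = 0.0447.
PN = (p₁ − p₀)/p₁ = (0.31 − 0.0447) / 0.31 ≈ 0.85581.
Attributable cases ≈ PN × (exposed cases) = 0.85581 × 646 ≈ 552.85.

about 553 cases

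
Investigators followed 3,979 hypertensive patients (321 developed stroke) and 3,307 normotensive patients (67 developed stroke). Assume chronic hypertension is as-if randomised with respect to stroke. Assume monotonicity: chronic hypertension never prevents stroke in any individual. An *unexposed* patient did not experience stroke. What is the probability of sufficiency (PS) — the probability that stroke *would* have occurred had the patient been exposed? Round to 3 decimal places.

PS ≈ 0.062

p₁ = P(outcome | exposed) = 321/3979 = 0.080674
p₀ = P(outcome | unexposed) = 67/3307 = 0.02026
Under exogeneity and monotonicity, PS = (p₁ − p₀) / (1 − p₀).
PS = (0.080674 − 0.02026) / (1 − 0.02026) = 0.060413 / 0.97974 ≈ 0.0617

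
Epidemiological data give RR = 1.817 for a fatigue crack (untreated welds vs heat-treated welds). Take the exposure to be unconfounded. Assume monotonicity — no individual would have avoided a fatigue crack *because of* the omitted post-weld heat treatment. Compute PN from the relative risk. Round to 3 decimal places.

PN ≈ 0.450

Under exogeneity and monotonicity, PN = (RR − 1) / RR = 1 − 1/RR.
PN = (1.817 − 1) / 1.817 = 0.817 / 1.817 ≈ 0.4496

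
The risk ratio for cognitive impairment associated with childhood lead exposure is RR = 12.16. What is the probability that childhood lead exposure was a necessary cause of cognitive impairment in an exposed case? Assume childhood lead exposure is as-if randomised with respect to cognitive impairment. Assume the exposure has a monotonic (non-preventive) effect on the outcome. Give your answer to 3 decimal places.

Under exogeneity and monotonicity, PN = (RR − 1) / RR = 1 − 1/RR.
PN = (12.16 − 1) / 12.16 = 11.16 / 12.16 ≈ 0.9178

PN ≈ 0.918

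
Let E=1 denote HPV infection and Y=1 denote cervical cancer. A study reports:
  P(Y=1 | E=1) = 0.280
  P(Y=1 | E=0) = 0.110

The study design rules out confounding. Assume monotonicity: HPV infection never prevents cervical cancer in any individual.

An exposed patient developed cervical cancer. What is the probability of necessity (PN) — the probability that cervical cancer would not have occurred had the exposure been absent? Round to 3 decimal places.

Let p₁ = 0.28, p₀ = 0.11.
Under exogeneity and monotonicity, PN = (p₁ − p₀) / p₁.
PN = (0.28 − 0.11) / 0.28 = 0.17 / 0.28 ≈ 0.6071

PN ≈ 0.607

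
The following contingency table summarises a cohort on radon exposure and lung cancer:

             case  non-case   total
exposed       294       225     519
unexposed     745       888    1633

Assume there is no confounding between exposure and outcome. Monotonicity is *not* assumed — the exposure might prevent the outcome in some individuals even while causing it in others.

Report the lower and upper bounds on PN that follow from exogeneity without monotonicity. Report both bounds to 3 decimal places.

p₁ = P(outcome | exposed) = 294/519 = 0.56647
p₀ = P(outcome | unexposed) = 745/1633 = 0.45622
Under exogeneity alone the bounds on PN are max{0,(p₁−p₀)/p₁} ≤ PN ≤ min{1,(1−p₀)/p₁}.
  lower = (p₁ − p₀)/p₁ = 0.11026 / 0.56647 ≈ 0.1946
  upper = min{1, (1 − p₀)/p₁} = 0.54378 / 0.56647 ≈ 0.9599

0.195 ≤ PN ≤ 0.960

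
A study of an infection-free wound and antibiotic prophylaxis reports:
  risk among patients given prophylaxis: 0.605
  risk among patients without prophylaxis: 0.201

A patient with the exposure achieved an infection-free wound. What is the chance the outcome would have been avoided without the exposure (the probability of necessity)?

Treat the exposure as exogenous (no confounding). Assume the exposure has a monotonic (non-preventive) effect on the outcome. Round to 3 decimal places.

PN ≈ 0.668

Let p₁ = 0.605, p₀ = 0.201.
Under exogeneity and monotonicity, PN = (p₁ − p₀) / p₁.
PN = (0.605 − 0.201) / 0.605 = 0.404 / 0.605 ≈ 0.6678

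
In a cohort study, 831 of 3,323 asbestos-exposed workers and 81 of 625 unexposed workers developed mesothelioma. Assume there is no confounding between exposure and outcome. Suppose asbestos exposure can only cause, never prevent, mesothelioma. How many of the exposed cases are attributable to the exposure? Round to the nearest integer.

about 400 cases

p₁ = P(outcome | exposed) = 831/3323 = 0.25008
p₀ = P(outcome | unexposed) = 81/625 = 0.1296
PN = (p₁ − p₀)/p₁ = (0.25008 − 0.1296) / 0.25008 ≈ 0.48176.
Attributable cases ≈ PN × (exposed cases) = 0.48176 × 831 ≈ 400.34.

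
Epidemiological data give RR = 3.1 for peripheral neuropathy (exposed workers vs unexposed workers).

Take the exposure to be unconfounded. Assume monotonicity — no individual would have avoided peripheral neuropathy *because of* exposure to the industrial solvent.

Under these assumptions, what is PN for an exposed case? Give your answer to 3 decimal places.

PN ≈ 0.677

Under exogeneity and monotonicity, PN = (RR − 1) / RR = 1 − 1/RR.
PN = (3.1 − 1) / 3.1 = 2.1 / 3.1 ≈ 0.6774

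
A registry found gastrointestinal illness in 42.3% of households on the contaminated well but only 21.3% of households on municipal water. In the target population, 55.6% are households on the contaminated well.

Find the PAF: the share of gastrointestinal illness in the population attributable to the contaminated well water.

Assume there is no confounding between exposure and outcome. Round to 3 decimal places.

p₁ = 0.423, p₀ = 0.213.
Overall risk P(Y=1) = π·p₁ + (1−π)·p₀ = 0.556×0.423 + 0.444×0.213 = 0.32976.
Under exogeneity, PAF = [P(Y=1) − p₀] / P(Y=1).
PAF = (0.32976 − 0.213) / 0.32976 ≈ 0.3541

PAF ≈ 0.354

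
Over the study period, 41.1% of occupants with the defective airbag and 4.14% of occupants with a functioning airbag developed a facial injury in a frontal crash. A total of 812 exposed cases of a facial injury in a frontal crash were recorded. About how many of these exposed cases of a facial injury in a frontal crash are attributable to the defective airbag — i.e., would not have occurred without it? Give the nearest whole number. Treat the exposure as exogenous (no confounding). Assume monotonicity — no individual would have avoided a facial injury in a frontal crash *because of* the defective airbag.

about 730 cases

p₁ = 0.411, p₀ = 0.0414.
PN = (p₁ − p₀)/p₁ = (0.411 − 0.0414) / 0.411 ≈ 0.89927.
Attributable cases ≈ PN × (exposed cases) = 0.89927 × 812 ≈ 730.21.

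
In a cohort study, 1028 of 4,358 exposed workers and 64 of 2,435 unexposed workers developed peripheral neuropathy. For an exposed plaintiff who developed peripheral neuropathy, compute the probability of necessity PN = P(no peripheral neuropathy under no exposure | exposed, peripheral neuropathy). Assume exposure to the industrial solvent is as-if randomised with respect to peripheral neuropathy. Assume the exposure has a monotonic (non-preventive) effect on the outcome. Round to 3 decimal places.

p₁ = P(outcome | exposed) = 1028/4358 = 0.23589
p₀ = P(outcome | unexposed) = 64/2435 = 0.026283
Under exogeneity and monotonicity, PN = (p₁ − p₀) / p₁.
PN = (0.23589 − 0.026283) / 0.23589 = 0.2096 / 0.23589 ≈ 0.8886

PN ≈ 0.889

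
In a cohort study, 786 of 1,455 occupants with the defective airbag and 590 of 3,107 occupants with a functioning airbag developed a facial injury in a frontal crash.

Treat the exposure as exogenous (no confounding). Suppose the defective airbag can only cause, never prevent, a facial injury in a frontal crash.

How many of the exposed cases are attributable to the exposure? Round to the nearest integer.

p₁ = P(outcome | exposed) = 786/1455 = 0.54021
p₀ = P(outcome | unexposed) = 590/3107 = 0.18989
PN = (p₁ − p₀)/p₁ = (0.54021 − 0.18989) / 0.54021 ≈ 0.64848.
Attributable cases ≈ PN × (exposed cases) = 0.64848 × 786 ≈ 509.70.

about 510 cases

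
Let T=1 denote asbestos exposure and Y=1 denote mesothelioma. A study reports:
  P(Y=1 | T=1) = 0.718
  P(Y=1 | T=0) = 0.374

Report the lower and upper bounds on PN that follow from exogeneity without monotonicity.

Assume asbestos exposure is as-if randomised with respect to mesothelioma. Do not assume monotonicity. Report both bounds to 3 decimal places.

Let p₁ = 0.718, p₀ = 0.374.
Under exogeneity alone the bounds on PN are max{0,(p₁−p₀)/p₁} ≤ PN ≤ min{1,(1−p₀)/p₁}.
  lower = (p₁ − p₀)/p₁ = 0.344 / 0.718 ≈ 0.4791
  upper = min{1, (1 − p₀)/p₁} = 0.626 / 0.718 ≈ 0.8719

0.479 ≤ PN ≤ 0.872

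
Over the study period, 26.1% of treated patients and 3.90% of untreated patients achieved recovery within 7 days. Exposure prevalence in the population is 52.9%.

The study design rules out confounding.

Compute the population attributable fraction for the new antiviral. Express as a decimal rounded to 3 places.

p₁ = 0.261, p₀ = 0.039.
Overall risk P(Y=1) = π·p₁ + (1−π)·p₀ = 0.529×0.261 + 0.471×0.039 = 0.15644.
Under exogeneity, PAF = [P(Y=1) − p₀] / P(Y=1).
PAF = (0.15644 − 0.039) / 0.15644 ≈ 0.7507

PAF ≈ 0.751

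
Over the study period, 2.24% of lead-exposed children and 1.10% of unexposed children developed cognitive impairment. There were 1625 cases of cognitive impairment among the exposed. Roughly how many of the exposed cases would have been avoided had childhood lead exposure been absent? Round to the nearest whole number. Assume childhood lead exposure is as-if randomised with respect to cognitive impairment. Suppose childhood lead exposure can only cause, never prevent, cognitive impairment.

about 827 cases

p₁ = 0.0224, p₀ = 0.011.
PN = (p₁ − p₀)/p₁ = (0.0224 − 0.011) / 0.0224 ≈ 0.50893.
Attributable cases ≈ PN × (exposed cases) = 0.50893 × 1625 ≈ 827.01.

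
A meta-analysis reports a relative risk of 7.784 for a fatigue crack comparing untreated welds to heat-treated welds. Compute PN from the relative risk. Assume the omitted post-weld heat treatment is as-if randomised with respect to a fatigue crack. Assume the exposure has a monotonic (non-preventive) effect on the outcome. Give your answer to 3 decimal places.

Under exogeneity and monotonicity, PN = (RR − 1) / RR = 1 − 1/RR.
PN = (7.784 − 1) / 7.784 = 6.784 / 7.784 ≈ 0.8715

PN ≈ 0.872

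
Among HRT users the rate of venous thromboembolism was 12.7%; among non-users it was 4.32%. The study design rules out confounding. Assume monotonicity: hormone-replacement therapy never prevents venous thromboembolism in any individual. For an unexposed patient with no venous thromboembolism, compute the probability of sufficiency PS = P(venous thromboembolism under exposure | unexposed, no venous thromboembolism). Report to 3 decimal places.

PS ≈ 0.088

p₁ = 0.127, p₀ = 0.0432.
Under exogeneity and monotonicity, PS = (p₁ − p₀) / (1 − p₀).
PS = (0.127 − 0.0432) / (1 − 0.0432) = 0.0838 / 0.9568 ≈ 0.0876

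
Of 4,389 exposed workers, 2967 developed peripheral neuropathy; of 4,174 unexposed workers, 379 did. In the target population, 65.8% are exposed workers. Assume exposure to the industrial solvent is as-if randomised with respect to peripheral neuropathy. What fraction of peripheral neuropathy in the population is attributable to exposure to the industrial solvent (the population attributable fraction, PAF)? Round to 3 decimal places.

PAF ≈ 0.809

p₁ = P(outcome | exposed) = 2967/4389 = 0.67601
p₀ = P(outcome | unexposed) = 379/4174 = 0.0908
Overall risk P(Y=1) = π·p₁ + (1−π)·p₀ = 0.658×0.67601 + 0.342×0.0908 = 0.47587.
Under exogeneity, PAF = [P(Y=1) − p₀] / P(Y=1).
PAF = (0.47587 − 0.0908) / 0.47587 ≈ 0.8092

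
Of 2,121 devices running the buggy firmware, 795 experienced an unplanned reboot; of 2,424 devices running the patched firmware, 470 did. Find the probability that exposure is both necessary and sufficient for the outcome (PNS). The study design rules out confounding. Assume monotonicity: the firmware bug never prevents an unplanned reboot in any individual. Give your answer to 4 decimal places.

p₁ = P(outcome | exposed) = 795/2121 = 0.37482
p₀ = P(outcome | unexposed) = 470/2424 = 0.19389
Under exogeneity and monotonicity, PNS = p₁ − p₀.
PNS = 0.37482 − 0.19389 = 0.18093

PNS ≈ 0.1809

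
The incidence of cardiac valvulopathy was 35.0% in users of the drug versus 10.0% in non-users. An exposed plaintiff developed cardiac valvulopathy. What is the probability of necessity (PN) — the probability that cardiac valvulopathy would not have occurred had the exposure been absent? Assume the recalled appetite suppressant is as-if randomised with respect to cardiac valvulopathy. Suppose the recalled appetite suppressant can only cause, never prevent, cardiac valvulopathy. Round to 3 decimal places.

PN ≈ 0.714

p₁ = 0.35, p₀ = 0.1.
Under exogeneity and monotonicity, PN = (p₁ − p₀) / p₁.
PN = (0.35 − 0.1) / 0.35 = 0.25 / 0.35 ≈ 0.7143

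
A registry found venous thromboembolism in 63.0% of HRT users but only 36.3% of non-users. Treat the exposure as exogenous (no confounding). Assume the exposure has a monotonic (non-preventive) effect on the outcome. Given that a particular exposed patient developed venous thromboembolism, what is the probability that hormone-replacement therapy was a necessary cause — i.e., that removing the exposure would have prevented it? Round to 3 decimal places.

p₁ = 0.63, p₀ = 0.363.
Under exogeneity and monotonicity, PN = (p₁ − p₀) / p₁.
PN = (0.63 − 0.363) / 0.63 = 0.267 / 0.63 ≈ 0.4238

PN ≈ 0.424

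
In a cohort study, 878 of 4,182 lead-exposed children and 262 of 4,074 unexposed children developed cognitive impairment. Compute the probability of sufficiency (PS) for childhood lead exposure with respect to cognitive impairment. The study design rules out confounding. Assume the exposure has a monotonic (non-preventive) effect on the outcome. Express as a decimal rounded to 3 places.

PS ≈ 0.156

p₁ = P(outcome | exposed) = 878/4182 = 0.20995
p₀ = P(outcome | unexposed) = 262/4074 = 0.06431
Under exogeneity and monotonicity, PS = (p₁ − p₀) / (1 − p₀).
PS = (0.20995 − 0.06431) / (1 − 0.06431) = 0.14564 / 0.93569 ≈ 0.1556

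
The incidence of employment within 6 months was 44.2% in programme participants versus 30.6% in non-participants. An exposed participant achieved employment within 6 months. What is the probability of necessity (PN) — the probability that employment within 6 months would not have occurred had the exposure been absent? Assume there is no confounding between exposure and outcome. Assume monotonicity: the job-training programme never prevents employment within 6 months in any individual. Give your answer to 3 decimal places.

p₁ = 0.442, p₀ = 0.306.
Under exogeneity and monotonicity, PN = (p₁ − p₀) / p₁.
PN = (0.442 − 0.306) / 0.442 = 0.136 / 0.442 ≈ 0.3077

PN ≈ 0.308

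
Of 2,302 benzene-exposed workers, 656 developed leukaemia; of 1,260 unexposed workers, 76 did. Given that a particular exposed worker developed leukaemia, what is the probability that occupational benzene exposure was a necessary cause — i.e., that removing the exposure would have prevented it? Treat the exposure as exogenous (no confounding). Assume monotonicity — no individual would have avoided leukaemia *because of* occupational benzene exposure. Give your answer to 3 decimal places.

p₁ = P(outcome | exposed) = 656/2302 = 0.28497
p₀ = P(outcome | unexposed) = 76/1260 = 0.060317
Under exogeneity and monotonicity, PN = (p₁ − p₀) / p₁.
PN = (0.28497 − 0.060317) / 0.28497 = 0.22465 / 0.28497 ≈ 0.7883

PN ≈ 0.788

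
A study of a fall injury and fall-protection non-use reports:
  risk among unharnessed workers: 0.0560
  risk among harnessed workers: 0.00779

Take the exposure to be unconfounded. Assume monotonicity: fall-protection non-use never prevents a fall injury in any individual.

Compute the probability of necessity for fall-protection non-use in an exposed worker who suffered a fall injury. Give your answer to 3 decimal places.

Let p₁ = 0.056, p₀ = 0.00779.
Under exogeneity and monotonicity, PN = (p₁ − p₀) / p₁.
PN = (0.056 − 0.00779) / 0.056 = 0.04821 / 0.056 ≈ 0.8609

PN ≈ 0.861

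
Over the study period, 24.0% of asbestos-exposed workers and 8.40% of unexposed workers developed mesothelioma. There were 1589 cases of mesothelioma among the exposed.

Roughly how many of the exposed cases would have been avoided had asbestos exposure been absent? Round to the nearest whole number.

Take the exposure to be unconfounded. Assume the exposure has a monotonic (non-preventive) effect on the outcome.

p₁ = 0.24, p₀ = 0.084.
PN = (p₁ − p₀)/p₁ = (0.24 − 0.084) / 0.24 ≈ 0.65000.
Attributable cases ≈ PN × (exposed cases) = 0.65000 × 1589 ≈ 1032.85.

about 1033 cases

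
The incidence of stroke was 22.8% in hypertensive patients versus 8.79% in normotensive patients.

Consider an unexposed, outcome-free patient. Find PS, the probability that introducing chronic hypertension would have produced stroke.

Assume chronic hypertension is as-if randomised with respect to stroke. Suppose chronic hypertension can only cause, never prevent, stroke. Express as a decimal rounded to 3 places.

p₁ = 0.228, p₀ = 0.0879.
Under exogeneity and monotonicity, PS = (p₁ − p₀) / (1 − p₀).
PS = (0.228 − 0.0879) / (1 − 0.0879) = 0.1401 / 0.9121 ≈ 0.1536

PS ≈ 0.154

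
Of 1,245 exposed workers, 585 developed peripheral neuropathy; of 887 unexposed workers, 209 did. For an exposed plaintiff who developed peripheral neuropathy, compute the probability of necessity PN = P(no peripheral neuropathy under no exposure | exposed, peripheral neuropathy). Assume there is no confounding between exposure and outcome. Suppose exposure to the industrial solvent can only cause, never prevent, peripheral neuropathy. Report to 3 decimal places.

p₁ = P(outcome | exposed) = 585/1245 = 0.46988
p₀ = P(outcome | unexposed) = 209/887 = 0.23563
Under exogeneity and monotonicity, PN = (p₁ − p₀) / p₁.
PN = (0.46988 − 0.23563) / 0.46988 = 0.23425 / 0.46988 ≈ 0.4985

PN ≈ 0.499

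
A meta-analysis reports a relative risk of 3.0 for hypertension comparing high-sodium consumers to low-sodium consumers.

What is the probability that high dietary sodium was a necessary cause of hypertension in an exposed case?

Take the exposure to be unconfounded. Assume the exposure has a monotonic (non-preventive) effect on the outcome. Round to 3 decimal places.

PN ≈ 0.667

Under exogeneity and monotonicity, PN = (RR − 1) / RR = 1 − 1/RR.
PN = (3.0 − 1) / 3.0 = 2 / 3.0 ≈ 0.6667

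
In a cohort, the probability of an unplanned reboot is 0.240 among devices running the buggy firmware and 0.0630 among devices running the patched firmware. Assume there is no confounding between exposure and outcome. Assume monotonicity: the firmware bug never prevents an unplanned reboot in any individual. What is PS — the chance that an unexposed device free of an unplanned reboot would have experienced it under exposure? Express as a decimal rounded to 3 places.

Let p₁ = 0.24, p₀ = 0.063.
Under exogeneity and monotonicity, PS = (p₁ − p₀) / (1 − p₀).
PS = (0.24 − 0.063) / (1 − 0.063) = 0.177 / 0.937 ≈ 0.1889

PS ≈ 0.189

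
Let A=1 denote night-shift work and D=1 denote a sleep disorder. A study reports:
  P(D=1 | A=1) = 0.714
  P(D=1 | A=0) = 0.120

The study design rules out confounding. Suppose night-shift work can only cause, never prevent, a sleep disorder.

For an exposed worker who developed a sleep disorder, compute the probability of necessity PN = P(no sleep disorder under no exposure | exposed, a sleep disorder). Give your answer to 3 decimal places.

PN ≈ 0.832

Let p₁ = 0.714, p₀ = 0.12.
Under exogeneity and monotonicity, PN = (p₁ − p₀) / p₁.
PN = (0.714 − 0.12) / 0.714 = 0.594 / 0.714 ≈ 0.8319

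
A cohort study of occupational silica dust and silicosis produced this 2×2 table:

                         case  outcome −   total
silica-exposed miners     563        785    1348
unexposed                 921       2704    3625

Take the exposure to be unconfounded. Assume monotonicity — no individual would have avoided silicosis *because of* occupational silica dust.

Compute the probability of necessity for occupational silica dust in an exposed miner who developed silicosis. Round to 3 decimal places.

PN ≈ 0.392

p₁ = P(outcome | exposed) = 563/1348 = 0.41766
p₀ = P(outcome | unexposed) = 921/3625 = 0.25407
Under exogeneity and monotonicity, PN = (p₁ − p₀) / p₁.
PN = (0.41766 − 0.25407) / 0.41766 = 0.16359 / 0.41766 ≈ 0.3917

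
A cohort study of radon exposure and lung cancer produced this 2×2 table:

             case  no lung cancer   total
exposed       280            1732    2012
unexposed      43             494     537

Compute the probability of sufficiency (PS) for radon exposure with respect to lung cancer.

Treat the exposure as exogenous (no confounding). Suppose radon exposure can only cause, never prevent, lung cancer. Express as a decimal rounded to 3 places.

PS ≈ 0.064

p₁ = P(outcome | exposed) = 280/2012 = 0.13917
p₀ = P(outcome | unexposed) = 43/537 = 0.080074
Under exogeneity and monotonicity, PS = (p₁ − p₀) / (1 − p₀).
PS = (0.13917 − 0.080074) / (1 − 0.080074) = 0.059091 / 0.91993 ≈ 0.0642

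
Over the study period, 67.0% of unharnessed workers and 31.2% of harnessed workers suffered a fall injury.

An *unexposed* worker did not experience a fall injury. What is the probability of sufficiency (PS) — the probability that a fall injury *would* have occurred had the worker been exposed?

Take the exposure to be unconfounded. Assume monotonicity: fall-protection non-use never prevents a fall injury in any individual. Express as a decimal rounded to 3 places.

p₁ = 0.67, p₀ = 0.312.
Under exogeneity and monotonicity, PS = (p₁ − p₀) / (1 − p₀).
PS = (0.67 − 0.312) / (1 − 0.312) = 0.358 / 0.688 ≈ 0.5203

PS ≈ 0.520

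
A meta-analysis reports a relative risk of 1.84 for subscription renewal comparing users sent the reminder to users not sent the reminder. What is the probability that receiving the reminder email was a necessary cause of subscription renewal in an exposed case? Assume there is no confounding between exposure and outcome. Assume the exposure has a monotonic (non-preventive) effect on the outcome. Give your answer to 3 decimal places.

Under exogeneity and monotonicity, PN = (RR − 1) / RR = 1 − 1/RR.
PN = (1.84 − 1) / 1.84 = 0.84 / 1.84 ≈ 0.4565

PN ≈ 0.457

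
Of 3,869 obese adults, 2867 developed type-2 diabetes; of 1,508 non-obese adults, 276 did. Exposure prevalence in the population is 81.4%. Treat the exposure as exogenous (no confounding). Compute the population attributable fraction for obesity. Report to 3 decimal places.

PAF ≈ 0.713

p₁ = P(outcome | exposed) = 2867/3869 = 0.74102
p₀ = P(outcome | unexposed) = 276/1508 = 0.18302
Overall risk P(Y=1) = π·p₁ + (1−π)·p₀ = 0.814×0.74102 + 0.186×0.18302 = 0.63723.
Under exogeneity, PAF = [P(Y=1) − p₀] / P(Y=1).
PAF = (0.63723 − 0.18302) / 0.63723 ≈ 0.7128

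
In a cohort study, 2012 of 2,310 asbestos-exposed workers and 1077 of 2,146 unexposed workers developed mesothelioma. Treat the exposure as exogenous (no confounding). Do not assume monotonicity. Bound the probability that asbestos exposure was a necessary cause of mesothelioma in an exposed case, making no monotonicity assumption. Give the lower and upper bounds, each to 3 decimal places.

p₁ = P(outcome | exposed) = 2012/2310 = 0.871
p₀ = P(outcome | unexposed) = 1077/2146 = 0.50186
Under exogeneity alone the bounds on PN are max{0,(p₁−p₀)/p₁} ≤ PN ≤ min{1,(1−p₀)/p₁}.
  lower = (p₁ − p₀)/p₁ = 0.36913 / 0.871 ≈ 0.4238
  upper = min{1, (1 − p₀)/p₁} = 0.49814 / 0.871 ≈ 0.5719

0.424 ≤ PN ≤ 0.572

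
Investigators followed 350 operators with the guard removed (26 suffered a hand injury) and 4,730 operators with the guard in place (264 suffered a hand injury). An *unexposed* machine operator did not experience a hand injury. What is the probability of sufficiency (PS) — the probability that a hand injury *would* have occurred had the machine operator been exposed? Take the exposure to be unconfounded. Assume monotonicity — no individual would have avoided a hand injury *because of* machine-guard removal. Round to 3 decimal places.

PS ≈ 0.020

p₁ = P(outcome | exposed) = 26/350 = 0.074286
p₀ = P(outcome | unexposed) = 264/4730 = 0.055814
Under exogeneity and monotonicity, PS = (p₁ − p₀) / (1 − p₀).
PS = (0.074286 − 0.055814) / (1 − 0.055814) = 0.018472 / 0.94419 ≈ 0.0196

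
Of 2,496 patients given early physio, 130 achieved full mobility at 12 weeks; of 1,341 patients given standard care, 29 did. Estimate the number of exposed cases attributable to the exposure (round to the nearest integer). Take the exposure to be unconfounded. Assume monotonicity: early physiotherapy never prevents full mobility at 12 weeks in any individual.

p₁ = P(outcome | exposed) = 130/2496 = 0.052083
p₀ = P(outcome | unexposed) = 29/1341 = 0.021626
PN = (p₁ − p₀)/p₁ = (0.052083 − 0.021626) / 0.052083 ≈ 0.58479.
Attributable cases ≈ PN × (exposed cases) = 0.58479 × 130 ≈ 76.02.

about 76 cases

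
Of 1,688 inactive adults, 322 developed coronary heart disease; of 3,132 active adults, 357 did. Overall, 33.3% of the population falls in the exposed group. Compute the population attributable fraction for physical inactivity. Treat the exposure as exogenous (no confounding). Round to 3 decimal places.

PAF ≈ 0.183

p₁ = P(outcome | exposed) = 322/1688 = 0.19076
p₀ = P(outcome | unexposed) = 357/3132 = 0.11398
Overall risk P(Y=1) = π·p₁ + (1−π)·p₀ = 0.333×0.19076 + 0.667×0.11398 = 0.13955.
Under exogeneity, PAF = [P(Y=1) − p₀] / P(Y=1).
PAF = (0.13955 − 0.11398) / 0.13955 ≈ 0.1832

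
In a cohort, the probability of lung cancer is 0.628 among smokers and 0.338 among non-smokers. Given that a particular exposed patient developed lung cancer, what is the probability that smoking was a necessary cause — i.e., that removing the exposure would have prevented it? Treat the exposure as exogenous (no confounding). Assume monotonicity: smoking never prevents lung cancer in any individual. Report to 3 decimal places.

PN ≈ 0.462

Let p₁ = 0.628, p₀ = 0.338.
Under exogeneity and monotonicity, PN = (p₁ − p₀) / p₁.
PN = (0.628 − 0.338) / 0.628 = 0.29 / 0.628 ≈ 0.4618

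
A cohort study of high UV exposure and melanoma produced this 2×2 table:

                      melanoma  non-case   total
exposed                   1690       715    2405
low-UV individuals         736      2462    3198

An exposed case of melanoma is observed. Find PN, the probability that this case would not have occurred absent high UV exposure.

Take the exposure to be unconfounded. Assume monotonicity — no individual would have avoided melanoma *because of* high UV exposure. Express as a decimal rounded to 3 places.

p₁ = P(outcome | exposed) = 1690/2405 = 0.7027
p₀ = P(outcome | unexposed) = 736/3198 = 0.23014
Under exogeneity and monotonicity, PN = (p₁ − p₀)/p₁.
PN = (0.7027 − 0.23014) / 0.7027 ≈ 0.6725

PN ≈ 0.672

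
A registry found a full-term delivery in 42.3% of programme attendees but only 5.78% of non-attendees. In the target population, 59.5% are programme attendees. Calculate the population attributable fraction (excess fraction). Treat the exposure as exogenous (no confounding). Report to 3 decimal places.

PAF ≈ 0.790

p₁ = 0.423, p₀ = 0.0578.
Overall risk P(Y=1) = π·p₁ + (1−π)·p₀ = 0.595×0.423 + 0.405×0.0578 = 0.27509.
Under exogeneity, PAF = [P(Y=1) − p₀] / P(Y=1).
PAF = (0.27509 − 0.0578) / 0.27509 ≈ 0.7899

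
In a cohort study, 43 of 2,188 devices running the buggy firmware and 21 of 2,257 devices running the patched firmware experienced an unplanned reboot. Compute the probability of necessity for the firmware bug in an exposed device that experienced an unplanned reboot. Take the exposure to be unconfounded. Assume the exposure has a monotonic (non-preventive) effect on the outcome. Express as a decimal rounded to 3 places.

p₁ = P(outcome | exposed) = 43/2188 = 0.019653
p₀ = P(outcome | unexposed) = 21/2257 = 0.0093044
Under exogeneity and monotonicity, PN = (p₁ − p₀) / p₁.
PN = (0.019653 − 0.0093044) / 0.019653 = 0.010348 / 0.019653 ≈ 0.5266

PN ≈ 0.527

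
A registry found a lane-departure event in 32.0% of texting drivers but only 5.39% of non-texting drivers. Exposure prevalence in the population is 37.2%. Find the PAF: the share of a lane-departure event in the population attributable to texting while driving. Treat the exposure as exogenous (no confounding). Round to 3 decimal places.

p₁ = 0.32, p₀ = 0.0539.
Overall risk P(Y=1) = π·p₁ + (1−π)·p₀ = 0.372×0.32 + 0.628×0.0539 = 0.15289.
Under exogeneity, PAF = [P(Y=1) − p₀] / P(Y=1).
PAF = (0.15289 − 0.0539) / 0.15289 ≈ 0.6475

PAF ≈ 0.647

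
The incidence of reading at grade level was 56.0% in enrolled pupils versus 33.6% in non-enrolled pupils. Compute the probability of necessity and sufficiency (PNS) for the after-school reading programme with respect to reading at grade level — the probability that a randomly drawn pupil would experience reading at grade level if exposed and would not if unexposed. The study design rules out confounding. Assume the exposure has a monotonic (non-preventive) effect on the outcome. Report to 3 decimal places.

p₁ = 0.56, p₀ = 0.336.
Under exogeneity and monotonicity, PNS = p₁ − p₀.
PNS = 0.56 − 0.336 = 0.224

PNS ≈ 0.224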